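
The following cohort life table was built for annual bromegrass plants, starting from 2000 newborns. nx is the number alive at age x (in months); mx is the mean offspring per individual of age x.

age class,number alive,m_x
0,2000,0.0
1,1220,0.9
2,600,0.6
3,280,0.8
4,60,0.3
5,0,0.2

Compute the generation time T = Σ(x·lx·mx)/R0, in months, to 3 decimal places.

1.507

lx = nx/n0 = nx/2000: 1, 0.61, 0.3, 0.14, 0.03, 0
lx·mx: 0, 0.549, 0.18, 0.112, 0.009, 0 → R0 = 0.85
x·lx·mx: 0, 0.549, 0.36, 0.336, 0.036, 0 → Σ = 1.281
T = 1.281 / 0.85 = 1.507059… → 1.507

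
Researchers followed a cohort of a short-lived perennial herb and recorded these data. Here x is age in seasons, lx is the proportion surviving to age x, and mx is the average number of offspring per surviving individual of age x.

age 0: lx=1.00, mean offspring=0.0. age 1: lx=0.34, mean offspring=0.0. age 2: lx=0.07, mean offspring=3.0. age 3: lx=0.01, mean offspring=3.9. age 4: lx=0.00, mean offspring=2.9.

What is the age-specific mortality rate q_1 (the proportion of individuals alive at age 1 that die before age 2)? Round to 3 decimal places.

q_1 = (l_1 − l_2) / l_1 = (0.34 − 0.07) / 0.34
     = 0.27 / 0.34 = 0.794118… → 0.794

0.794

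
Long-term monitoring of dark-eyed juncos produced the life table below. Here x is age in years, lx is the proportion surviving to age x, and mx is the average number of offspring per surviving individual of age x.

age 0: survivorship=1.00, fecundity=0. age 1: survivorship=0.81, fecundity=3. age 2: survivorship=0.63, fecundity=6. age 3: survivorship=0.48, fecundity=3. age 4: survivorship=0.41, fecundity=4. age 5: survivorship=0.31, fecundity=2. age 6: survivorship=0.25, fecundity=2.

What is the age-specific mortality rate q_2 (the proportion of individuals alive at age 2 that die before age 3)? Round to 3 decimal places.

0.238

q_2 = (l_2 − l_3) / l_2 = (0.63 − 0.48) / 0.63
     = 0.15 / 0.63 = 0.238095… → 0.238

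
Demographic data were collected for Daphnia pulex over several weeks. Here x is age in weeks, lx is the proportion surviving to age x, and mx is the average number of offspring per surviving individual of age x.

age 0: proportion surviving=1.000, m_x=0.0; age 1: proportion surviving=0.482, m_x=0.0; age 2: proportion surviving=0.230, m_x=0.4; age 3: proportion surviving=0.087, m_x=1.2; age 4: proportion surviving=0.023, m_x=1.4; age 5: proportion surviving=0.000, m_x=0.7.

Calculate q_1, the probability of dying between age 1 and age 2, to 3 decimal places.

q_1 = (l_1 − l_2) / l_1 = (0.482 − 0.23) / 0.482
     = 0.252 / 0.482 = 0.522822… → 0.523

0.523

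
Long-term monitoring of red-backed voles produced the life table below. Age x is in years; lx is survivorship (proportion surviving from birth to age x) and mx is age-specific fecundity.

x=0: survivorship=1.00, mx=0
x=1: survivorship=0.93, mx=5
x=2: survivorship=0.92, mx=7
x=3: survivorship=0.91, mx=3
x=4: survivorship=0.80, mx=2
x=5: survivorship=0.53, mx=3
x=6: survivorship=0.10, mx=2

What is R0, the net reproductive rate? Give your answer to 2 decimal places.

17.21

lx·mx by age: 0, 4.65, 6.44, 2.73, 1.6, 1.59, 0.2
R0 = Σ lx·mx = 17.21 → 17.21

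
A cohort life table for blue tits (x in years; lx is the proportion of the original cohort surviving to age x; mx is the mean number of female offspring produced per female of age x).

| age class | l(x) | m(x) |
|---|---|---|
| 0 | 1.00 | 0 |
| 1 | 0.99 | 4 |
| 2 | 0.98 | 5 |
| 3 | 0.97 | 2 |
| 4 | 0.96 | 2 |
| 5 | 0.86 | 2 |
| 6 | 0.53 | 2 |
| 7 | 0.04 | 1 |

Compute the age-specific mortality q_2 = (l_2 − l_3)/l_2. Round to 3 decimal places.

0.010

q_2 = (l_2 − l_3) / l_2 = (0.98 − 0.97) / 0.98
     = 0.01 / 0.98 = 0.010204… → 0.010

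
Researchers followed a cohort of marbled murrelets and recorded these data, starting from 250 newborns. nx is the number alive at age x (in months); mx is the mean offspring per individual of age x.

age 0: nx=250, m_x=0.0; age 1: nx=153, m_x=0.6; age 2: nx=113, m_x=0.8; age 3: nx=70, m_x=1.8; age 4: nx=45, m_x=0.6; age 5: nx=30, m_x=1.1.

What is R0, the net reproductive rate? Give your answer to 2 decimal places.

1.47

lx = nx/n0 = nx/250: 1, 0.612, 0.452, 0.28, 0.18, 0.12
lx·mx by age: 0, 0.3672, 0.3616, 0.504, 0.108, 0.132
R0 = Σ lx·mx = 1.4728 → 1.47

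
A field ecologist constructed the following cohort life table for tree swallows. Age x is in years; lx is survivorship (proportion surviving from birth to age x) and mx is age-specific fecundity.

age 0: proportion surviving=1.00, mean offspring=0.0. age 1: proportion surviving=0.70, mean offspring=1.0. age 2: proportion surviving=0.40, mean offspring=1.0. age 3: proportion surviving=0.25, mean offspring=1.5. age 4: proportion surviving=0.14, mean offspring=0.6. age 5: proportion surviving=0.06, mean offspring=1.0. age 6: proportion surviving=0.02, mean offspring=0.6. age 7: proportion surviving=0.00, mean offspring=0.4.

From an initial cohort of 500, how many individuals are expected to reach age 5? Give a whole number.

Expected survivors = N0 · l_5 = 500 × 0.06 = 30 → 30

30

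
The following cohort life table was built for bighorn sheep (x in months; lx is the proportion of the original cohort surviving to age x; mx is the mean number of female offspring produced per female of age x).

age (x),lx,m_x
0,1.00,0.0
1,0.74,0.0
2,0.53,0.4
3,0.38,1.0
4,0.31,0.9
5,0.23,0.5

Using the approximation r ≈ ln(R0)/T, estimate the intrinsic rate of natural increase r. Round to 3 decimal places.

-0.004

R0 = Σ lx·mx = 0 + 0 + 0.212 + 0.38 + 0.279 + 0.115 = 0.986
Σ x·lx·mx = 3.255; T = 3.255/0.986 = 3.30122…
r ≈ ln(R0)/T = ln(0.986)/3.30122… = -0.00427… → -0.004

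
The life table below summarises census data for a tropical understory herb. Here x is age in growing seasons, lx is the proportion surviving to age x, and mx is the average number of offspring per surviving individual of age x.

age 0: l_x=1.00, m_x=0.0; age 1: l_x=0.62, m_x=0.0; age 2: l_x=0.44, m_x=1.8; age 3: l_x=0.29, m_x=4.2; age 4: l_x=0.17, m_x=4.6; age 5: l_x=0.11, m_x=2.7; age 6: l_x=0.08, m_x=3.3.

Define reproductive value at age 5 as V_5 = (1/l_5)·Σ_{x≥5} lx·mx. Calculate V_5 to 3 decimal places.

lx·mx for x ≥ 5: 0.297, 0.264 → sum = 0.561
V_5 = 0.561 / l_5 = 0.561 / 0.11 = 5.1 → 5.100

5.100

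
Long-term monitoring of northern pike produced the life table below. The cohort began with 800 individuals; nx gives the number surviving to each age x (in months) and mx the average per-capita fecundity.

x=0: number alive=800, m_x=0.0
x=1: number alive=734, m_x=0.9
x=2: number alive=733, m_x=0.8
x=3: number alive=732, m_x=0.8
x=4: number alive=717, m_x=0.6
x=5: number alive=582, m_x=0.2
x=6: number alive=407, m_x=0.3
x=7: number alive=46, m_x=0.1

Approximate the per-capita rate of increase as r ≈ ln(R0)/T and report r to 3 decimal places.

0.430

lx = nx/n0 = nx/800: 1, 0.9175, 0.91625, 0.915, 0.89625, 0.7275, 0.50875, 0.0575
R0 = Σ lx·mx = 0 + 0.82575 + 0.733… + 0.732 + 0.53775… + 0.1455 + 0.15263… + 0.00575 = 3.132375
Σ x·lx·mx = 8.32225; T = 8.32225/3.132375 = 2.65685…
r ≈ ln(R0)/T = ln(3.132375)/2.65685… = 0.42975… → 0.430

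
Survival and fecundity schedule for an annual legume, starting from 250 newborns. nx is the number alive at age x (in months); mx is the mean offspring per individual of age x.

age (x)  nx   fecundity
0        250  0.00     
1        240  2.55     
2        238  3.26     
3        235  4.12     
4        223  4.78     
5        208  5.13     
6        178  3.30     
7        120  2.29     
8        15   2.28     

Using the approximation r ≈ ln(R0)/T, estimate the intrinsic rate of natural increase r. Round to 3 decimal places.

lx = nx/n0 = nx/250: 1, 0.96, 0.952, 0.94, 0.892, 0.832, 0.712, 0.48, 0.06
R0 = Σ lx·mx = 0 + 2.448 + 3.10352 + 3.8728 + 4.26376 + 4.26816 + 2.3496 + 1.0992 + 0.1368 = 21.54184
Σ x·lx·mx = 81.55568; T = 81.55568/21.54184 = 3.78592…
r ≈ ln(R0)/T = ln(21.54184)/3.78592… = 0.8109… → 0.811

0.811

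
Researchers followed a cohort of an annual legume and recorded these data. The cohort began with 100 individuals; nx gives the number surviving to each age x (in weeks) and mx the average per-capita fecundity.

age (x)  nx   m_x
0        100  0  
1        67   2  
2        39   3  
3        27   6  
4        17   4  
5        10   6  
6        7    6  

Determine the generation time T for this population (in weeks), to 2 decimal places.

2.88

lx = nx/n0 = nx/100: 1, 0.67, 0.39, 0.27, 0.17, 0.1, 0.07
lx·mx: 0, 1.34, 1.17, 1.62, 0.68, 0.6, 0.42 → R0 = 5.83
x·lx·mx: 0, 1.34, 2.34, 4.86, 2.72, 3, 2.52 → Σ = 16.78
T = 16.78 / 5.83 = 2.878216… → 2.88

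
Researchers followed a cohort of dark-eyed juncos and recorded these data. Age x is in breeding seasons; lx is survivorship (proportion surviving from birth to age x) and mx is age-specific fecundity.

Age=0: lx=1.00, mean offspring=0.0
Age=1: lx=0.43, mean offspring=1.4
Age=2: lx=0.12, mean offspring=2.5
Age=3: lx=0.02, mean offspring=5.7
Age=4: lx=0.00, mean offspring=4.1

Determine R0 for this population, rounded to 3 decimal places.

1.016

lx·mx by age: 0, 0.602, 0.3, 0.114, 0
R0 = Σ lx·mx = 1.016 → 1.016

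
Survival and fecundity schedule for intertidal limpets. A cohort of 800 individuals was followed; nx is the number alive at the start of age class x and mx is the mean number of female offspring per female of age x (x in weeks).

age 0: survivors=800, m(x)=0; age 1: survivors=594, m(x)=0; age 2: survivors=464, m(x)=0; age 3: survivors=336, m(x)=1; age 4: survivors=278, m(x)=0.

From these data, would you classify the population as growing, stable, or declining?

lx = nx/n0 = nx/800: 1, 0.7425, 0.58, 0.42, 0.3475
R0 = Σ lx·mx = 0 + 0 + 0 + 0.42 + 0 = 0.42
R0 < 1, so the population is declining.

declining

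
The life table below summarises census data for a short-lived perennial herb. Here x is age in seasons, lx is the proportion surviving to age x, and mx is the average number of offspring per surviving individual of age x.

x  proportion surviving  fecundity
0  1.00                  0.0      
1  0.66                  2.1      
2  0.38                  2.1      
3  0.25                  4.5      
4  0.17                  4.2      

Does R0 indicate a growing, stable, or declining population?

R0 = Σ lx·mx = 0 + 1.386 + 0.798 + 1.125 + 0.714 = 4.023
R0 > 1, so the population is growing.

growing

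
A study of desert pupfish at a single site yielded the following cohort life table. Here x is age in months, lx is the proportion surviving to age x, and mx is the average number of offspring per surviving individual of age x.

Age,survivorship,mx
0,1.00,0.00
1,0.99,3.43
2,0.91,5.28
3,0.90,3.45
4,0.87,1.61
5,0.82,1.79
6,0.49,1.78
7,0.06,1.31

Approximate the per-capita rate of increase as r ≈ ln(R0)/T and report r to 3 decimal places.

R0 = Σ lx·mx = 0 + 3.3957 + 4.8048 + 3.105 + 1.4007 + 1.4678 + 0.8722 + 0.0786 = 15.1248
Σ x·lx·mx = 41.0455; T = 41.0455/15.1248 = 2.71379…
r ≈ ln(R0)/T = ln(15.1248)/2.71379… = 1.00094… → 1.001

1.001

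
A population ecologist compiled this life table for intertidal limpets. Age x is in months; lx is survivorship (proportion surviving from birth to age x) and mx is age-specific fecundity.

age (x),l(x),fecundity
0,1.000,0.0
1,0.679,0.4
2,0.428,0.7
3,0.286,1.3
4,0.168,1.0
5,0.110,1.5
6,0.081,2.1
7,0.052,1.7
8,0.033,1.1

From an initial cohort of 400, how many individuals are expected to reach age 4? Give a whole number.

Expected survivors = N0 · l_4 = 400 × 0.168 = 67.2 → 67

67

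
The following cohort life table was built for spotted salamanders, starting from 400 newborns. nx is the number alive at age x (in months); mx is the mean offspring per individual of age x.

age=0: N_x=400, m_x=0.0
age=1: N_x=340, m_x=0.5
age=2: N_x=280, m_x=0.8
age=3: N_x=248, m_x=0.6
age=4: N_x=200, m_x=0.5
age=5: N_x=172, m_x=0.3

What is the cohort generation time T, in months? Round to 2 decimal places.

2.48

lx = nx/n0 = nx/400: 1, 0.85, 0.7, 0.62, 0.5, 0.43
lx·mx: 0, 0.425, 0.56, 0.372, 0.25, 0.129 → R0 = 1.736
x·lx·mx: 0, 0.425, 1.12, 1.116, 1, 0.645 → Σ = 4.306
T = 4.306 / 1.736 = 2.480415… → 2.48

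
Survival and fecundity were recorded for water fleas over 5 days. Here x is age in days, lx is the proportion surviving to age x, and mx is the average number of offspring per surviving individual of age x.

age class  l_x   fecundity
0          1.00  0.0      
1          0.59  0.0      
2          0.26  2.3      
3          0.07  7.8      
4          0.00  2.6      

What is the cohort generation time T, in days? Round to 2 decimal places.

2.48

lx·mx: 0, 0, 0.598, 0.546, 0 → R0 = 1.144
x·lx·mx: 0, 0, 1.196, 1.638, 0 → Σ = 2.834
T = 2.834 / 1.144 = 2.477273… → 2.48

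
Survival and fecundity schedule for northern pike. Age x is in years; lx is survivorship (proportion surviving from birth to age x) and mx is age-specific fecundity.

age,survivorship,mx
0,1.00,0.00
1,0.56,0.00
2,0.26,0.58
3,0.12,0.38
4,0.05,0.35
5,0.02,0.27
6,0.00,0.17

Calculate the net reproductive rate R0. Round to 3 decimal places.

lx·mx by age: 0, 0, 0.1508, 0.0456, 0.0175, 0.0054, 0
R0 = Σ lx·mx = 0.2193 → 0.219

0.219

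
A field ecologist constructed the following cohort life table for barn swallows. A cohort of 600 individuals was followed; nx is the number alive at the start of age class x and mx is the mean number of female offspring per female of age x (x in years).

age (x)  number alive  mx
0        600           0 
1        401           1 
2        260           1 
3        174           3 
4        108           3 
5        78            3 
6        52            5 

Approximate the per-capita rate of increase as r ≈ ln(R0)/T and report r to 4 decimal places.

0.3701

lx = nx/n0 = nx/600: 1, 0.66833…, 0.43333…, 0.29, 0.18, 0.13, 0.08667…
R0 = Σ lx·mx = 0 + 0.66833… + 0.43333… + 0.87 + 0.54 + 0.39 + 0.43333… = 3.335…
Σ x·lx·mx = 10.855…; T = 10.855…/3.335… = 3.25487…
r ≈ ln(R0)/T = ln(3.335…)/3.25487… = 0.370052… → 0.3701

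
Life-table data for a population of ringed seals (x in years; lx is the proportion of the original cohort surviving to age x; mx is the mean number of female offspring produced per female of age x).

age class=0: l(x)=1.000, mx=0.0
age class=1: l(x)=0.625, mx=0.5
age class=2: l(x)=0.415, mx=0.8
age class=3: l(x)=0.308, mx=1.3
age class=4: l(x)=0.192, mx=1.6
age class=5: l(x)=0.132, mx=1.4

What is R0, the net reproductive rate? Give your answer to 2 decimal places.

lx·mx by age: 0, 0.3125, 0.332, 0.4004, 0.3072, 0.1848
R0 = Σ lx·mx = 1.5369 → 1.54

1.54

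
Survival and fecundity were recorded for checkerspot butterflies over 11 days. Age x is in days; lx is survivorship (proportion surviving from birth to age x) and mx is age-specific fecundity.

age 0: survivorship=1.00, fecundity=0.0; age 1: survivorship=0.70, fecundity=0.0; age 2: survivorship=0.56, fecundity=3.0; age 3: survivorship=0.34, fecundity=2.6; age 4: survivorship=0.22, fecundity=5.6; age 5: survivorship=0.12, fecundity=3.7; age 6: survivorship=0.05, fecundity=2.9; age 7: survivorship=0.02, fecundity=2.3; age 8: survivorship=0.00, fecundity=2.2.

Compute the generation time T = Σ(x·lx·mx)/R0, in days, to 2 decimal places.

lx·mx: 0, 0, 1.68, 0.884, 1.232, 0.444, 0.145, 0.046, 0 → R0 = 4.431
x·lx·mx: 0, 0, 3.36, 2.652, 4.928, 2.22, 0.87, 0.322, 0 → Σ = 14.352
T = 14.352 / 4.431 = 3.238998… → 3.24

3.24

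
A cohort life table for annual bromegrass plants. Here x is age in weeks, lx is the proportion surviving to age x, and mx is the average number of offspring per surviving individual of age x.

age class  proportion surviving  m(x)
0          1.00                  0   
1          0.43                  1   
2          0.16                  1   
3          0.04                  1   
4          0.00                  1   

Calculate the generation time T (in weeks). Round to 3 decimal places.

lx·mx: 0, 0.43, 0.16, 0.04, 0 → R0 = 0.63
x·lx·mx: 0, 0.43, 0.32, 0.12, 0 → Σ = 0.87
T = 0.87 / 0.63 = 1.380952… → 1.381

1.381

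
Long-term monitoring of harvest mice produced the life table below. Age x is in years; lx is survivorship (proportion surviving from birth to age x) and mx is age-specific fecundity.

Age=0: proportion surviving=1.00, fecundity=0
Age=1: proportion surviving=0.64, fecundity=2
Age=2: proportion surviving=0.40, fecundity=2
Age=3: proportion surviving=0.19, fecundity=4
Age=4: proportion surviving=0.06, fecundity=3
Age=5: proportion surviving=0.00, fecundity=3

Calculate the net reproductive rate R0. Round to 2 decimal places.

3.02

lx·mx by age: 0, 1.28, 0.8, 0.76, 0.18, 0
R0 = Σ lx·mx = 3.02 → 3.02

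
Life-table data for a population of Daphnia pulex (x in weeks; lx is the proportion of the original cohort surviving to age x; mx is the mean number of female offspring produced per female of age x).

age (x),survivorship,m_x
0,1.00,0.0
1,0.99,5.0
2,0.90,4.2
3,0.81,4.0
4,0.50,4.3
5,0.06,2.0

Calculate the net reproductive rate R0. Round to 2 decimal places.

14.24

lx·mx by age: 0, 4.95, 3.78, 3.24, 2.15, 0.12
R0 = Σ lx·mx = 14.24 → 14.24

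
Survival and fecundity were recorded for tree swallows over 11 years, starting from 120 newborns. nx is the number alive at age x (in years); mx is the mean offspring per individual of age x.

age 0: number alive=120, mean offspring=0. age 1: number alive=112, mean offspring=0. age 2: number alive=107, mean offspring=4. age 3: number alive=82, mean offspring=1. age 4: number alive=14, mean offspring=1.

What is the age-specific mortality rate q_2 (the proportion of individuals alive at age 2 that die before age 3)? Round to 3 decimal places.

lx = nx/n0 = nx/120: 1, 0.93333…, 0.89167…, 0.68333…, 0.11667…
q_2 = (l_2 − l_3) / l_2 = (0.891667… − 0.683333…) / 0.891667…
     = 0.208333… / 0.891667… = 0.233645… → 0.234

0.234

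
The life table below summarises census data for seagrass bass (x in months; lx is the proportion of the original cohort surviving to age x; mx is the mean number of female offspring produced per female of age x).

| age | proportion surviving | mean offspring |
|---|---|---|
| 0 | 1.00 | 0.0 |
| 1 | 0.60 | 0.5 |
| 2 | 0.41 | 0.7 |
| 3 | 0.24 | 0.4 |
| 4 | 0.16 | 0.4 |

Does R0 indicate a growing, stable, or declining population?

declining

R0 = Σ lx·mx = 0 + 0.3 + 0.287 + 0.096 + 0.064 = 0.747
R0 < 1, so the population is declining.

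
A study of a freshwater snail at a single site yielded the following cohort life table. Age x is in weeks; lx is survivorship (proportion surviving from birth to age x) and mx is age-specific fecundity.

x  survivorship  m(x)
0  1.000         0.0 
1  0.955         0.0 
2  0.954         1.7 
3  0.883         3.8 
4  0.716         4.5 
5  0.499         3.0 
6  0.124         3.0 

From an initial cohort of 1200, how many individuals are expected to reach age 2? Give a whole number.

1145

Expected survivors = N0 · l_2 = 1200 × 0.954 = 1144.8 → 1145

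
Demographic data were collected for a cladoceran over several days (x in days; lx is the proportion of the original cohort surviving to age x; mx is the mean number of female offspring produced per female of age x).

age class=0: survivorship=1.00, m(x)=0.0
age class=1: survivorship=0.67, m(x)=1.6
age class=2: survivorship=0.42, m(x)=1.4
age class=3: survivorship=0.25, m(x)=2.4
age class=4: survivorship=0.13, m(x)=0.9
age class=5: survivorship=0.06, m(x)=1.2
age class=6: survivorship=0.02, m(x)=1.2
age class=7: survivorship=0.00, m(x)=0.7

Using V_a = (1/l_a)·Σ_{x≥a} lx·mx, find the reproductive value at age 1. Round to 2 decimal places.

lx·mx for x ≥ 1: 1.072, 0.588, 0.6, 0.117, 0.072, 0.024, 0 → sum = 2.473
V_1 = 2.473 / l_1 = 2.473 / 0.67 = 3.691045… → 3.69

3.69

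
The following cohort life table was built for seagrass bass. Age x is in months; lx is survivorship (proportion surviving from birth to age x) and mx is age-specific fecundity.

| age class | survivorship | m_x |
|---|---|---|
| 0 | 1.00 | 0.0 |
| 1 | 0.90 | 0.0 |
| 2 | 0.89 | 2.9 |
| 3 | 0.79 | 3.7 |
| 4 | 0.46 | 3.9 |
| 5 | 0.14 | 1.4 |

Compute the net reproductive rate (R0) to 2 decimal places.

lx·mx by age: 0, 0, 2.581, 2.923, 1.794, 0.196
R0 = Σ lx·mx = 7.494 → 7.49

7.49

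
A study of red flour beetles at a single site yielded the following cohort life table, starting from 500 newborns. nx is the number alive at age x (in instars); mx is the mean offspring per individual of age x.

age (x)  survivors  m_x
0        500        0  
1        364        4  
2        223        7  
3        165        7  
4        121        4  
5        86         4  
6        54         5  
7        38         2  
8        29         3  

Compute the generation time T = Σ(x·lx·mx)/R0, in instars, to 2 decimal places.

2.68

lx = nx/n0 = nx/500: 1, 0.728, 0.446, 0.33, 0.242, 0.172, 0.108, 0.076, 0.058
lx·mx: 0, 2.912, 3.122, 2.31, 0.968, 0.688, 0.54, 0.152, 0.174 → R0 = 10.866
x·lx·mx: 0, 2.912, 6.244, 6.93, 3.872, 3.44, 3.24, 1.064, 1.392 → Σ = 29.094
T = 29.094 / 10.866 = 2.677526… → 2.68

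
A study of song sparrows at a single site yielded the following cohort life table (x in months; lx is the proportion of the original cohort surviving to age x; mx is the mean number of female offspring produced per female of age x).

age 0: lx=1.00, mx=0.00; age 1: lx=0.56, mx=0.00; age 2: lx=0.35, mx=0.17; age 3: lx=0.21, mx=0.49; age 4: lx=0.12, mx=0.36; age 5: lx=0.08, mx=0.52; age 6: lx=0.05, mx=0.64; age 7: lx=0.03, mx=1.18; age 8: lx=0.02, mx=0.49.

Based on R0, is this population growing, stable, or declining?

R0 = Σ lx·mx = 0 + 0 + 0.0595 + 0.1029 + 0.0432 + 0.0416 + 0.032 + 0.0354 + 0.0098 = 0.3244
R0 < 1, so the population is declining.

declining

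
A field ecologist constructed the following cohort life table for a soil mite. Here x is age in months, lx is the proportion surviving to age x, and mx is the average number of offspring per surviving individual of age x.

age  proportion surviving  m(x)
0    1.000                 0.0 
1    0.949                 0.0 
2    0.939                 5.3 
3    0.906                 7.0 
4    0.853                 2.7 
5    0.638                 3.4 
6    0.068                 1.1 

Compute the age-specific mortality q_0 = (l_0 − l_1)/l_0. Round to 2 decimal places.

0.05

q_0 = (l_0 − l_1) / l_0 = (1 − 0.949) / 1
     = 0.051 / 1 = 0.051 → 0.05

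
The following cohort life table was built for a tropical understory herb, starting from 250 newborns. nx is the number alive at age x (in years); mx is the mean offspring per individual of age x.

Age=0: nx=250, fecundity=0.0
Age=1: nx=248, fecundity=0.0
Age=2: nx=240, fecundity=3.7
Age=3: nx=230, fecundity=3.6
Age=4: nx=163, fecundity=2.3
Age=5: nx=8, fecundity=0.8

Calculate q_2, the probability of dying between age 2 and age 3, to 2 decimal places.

lx = nx/n0 = nx/250: 1, 0.992, 0.96, 0.92, 0.652, 0.032
q_2 = (l_2 − l_3) / l_2 = (0.96 − 0.92) / 0.96
     = 0.04 / 0.96 = 0.041667… → 0.04

0.04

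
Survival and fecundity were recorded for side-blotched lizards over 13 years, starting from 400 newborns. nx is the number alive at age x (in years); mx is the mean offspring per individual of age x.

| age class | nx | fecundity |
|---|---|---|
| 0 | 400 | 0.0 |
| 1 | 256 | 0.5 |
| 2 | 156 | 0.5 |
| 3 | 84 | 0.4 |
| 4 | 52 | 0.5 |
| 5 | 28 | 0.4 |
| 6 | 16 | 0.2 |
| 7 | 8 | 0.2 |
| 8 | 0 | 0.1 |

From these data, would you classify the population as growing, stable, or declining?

declining

lx = nx/n0 = nx/400: 1, 0.64, 0.39, 0.21, 0.13, 0.07, 0.04, 0.02, 0
R0 = Σ lx·mx = 0 + 0.32 + 0.195 + 0.084 + 0.065 + 0.028 + 0.008 + 0.004 + 0 = 0.704
R0 < 1, so the population is declining.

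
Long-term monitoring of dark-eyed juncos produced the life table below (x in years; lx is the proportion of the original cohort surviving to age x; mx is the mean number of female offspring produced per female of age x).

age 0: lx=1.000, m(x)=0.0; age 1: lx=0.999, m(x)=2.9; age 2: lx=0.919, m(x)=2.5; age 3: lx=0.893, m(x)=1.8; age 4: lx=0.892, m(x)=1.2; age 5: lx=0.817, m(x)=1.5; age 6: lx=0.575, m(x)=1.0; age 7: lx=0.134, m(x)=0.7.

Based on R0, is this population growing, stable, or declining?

R0 = Σ lx·mx = 0 + 2.8971 + 2.2975 + 1.6074 + 1.0704 + 1.2255 + 0.575 + 0.0938 = 9.7667
R0 > 1, so the population is growing.

growing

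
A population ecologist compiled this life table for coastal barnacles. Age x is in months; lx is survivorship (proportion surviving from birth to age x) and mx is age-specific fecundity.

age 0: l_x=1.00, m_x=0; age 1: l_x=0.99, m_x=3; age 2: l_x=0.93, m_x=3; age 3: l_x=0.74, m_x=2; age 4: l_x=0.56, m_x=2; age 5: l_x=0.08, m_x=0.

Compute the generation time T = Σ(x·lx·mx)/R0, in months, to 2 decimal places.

lx·mx: 0, 2.97, 2.79, 1.48, 1.12, 0 → R0 = 8.36
x·lx·mx: 0, 2.97, 5.58, 4.44, 4.48, 0 → Σ = 17.47
T = 17.47 / 8.36 = 2.089713… → 2.09

2.09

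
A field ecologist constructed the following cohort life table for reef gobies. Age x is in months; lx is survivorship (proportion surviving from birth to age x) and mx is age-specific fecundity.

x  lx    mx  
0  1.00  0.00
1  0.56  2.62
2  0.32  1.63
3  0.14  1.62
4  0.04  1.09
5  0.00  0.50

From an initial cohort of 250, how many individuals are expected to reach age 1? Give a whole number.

Expected survivors = N0 · l_1 = 250 × 0.56 = 140 → 140

140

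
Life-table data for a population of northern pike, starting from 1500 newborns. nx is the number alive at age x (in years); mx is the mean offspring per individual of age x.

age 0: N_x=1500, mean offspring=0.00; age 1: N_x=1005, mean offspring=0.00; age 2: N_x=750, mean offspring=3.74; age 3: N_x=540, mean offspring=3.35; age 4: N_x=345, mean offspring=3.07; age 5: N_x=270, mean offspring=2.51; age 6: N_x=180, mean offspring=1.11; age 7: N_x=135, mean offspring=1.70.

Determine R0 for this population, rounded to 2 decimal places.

lx = nx/n0 = nx/1500: 1, 0.67, 0.5, 0.36, 0.23, 0.18, 0.12, 0.09
lx·mx by age: 0, 0, 1.87, 1.206, 0.7061, 0.4518, 0.1332, 0.153
R0 = Σ lx·mx = 4.5201 → 4.52

4.52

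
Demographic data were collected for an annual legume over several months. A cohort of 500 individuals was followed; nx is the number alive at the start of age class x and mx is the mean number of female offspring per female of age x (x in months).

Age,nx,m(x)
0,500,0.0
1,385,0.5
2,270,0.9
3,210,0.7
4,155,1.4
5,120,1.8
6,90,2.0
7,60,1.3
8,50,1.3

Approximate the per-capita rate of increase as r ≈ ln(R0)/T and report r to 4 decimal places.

lx = nx/n0 = nx/500: 1, 0.77, 0.54, 0.42, 0.31, 0.24, 0.18, 0.12, 0.1
R0 = Σ lx·mx = 0 + 0.385 + 0.486 + 0.294 + 0.434 + 0.432 + 0.36 + 0.156 + 0.13 = 2.677
Σ x·lx·mx = 10.427; T = 10.427/2.677 = 3.89503…
r ≈ ln(R0)/T = ln(2.677)/3.89503… = 0.252808… → 0.2528

0.2528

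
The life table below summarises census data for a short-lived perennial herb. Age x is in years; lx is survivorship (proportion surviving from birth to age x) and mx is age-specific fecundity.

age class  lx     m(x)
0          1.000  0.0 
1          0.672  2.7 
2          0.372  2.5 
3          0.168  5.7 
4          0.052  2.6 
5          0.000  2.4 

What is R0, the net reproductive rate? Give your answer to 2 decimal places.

lx·mx by age: 0, 1.8144, 0.93, 0.9576, 0.1352, 0
R0 = Σ lx·mx = 3.8372 → 3.84

3.84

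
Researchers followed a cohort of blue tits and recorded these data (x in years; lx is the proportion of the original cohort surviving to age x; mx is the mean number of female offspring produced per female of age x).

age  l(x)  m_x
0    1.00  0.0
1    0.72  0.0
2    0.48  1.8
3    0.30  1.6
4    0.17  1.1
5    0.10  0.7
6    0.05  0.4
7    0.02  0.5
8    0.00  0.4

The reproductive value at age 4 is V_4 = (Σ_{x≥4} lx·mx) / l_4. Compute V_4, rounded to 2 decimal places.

1.69

lx·mx for x ≥ 4: 0.187, 0.07, 0.02, 0.01, 0 → sum = 0.287
V_4 = 0.287 / l_4 = 0.287 / 0.17 = 1.688235… → 1.69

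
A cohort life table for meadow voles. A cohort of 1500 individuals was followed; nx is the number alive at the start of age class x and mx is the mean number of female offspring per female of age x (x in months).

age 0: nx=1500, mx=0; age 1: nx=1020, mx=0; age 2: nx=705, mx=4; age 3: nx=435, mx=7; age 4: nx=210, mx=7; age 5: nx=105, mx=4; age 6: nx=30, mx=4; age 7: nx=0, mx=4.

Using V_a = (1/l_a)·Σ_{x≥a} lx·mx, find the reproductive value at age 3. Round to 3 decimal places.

lx = nx/n0 = nx/1500: 1, 0.68, 0.47, 0.29, 0.14, 0.07, 0.02, 0
lx·mx for x ≥ 3: 2.03, 0.98, 0.28, 0.08, 0 → sum = 3.37
V_3 = 3.37 / l_3 = 3.37 / 0.29 = 11.62069… → 11.621

11.621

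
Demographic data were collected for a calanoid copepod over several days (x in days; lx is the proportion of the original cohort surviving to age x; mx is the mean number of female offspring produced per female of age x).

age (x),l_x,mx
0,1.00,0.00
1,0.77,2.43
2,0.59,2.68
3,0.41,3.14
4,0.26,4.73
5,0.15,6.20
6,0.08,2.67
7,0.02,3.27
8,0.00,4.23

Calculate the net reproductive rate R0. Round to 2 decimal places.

7.18

lx·mx by age: 0, 1.8711, 1.5812, 1.2874, 1.2298, 0.93, 0.2136, 0.0654, 0
R0 = Σ lx·mx = 7.1785 → 7.18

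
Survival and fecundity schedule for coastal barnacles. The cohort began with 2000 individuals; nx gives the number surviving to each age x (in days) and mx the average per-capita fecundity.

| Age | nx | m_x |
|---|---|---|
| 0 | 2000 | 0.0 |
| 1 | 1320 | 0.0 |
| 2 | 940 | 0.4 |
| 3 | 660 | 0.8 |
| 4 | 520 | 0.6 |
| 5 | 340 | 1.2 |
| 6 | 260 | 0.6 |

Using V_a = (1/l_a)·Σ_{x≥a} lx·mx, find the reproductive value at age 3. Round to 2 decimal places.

2.13

lx = nx/n0 = nx/2000: 1, 0.66, 0.47, 0.33, 0.26, 0.17, 0.13
lx·mx for x ≥ 3: 0.264, 0.156, 0.204, 0.078 → sum = 0.702
V_3 = 0.702 / l_3 = 0.702 / 0.33 = 2.127273… → 2.13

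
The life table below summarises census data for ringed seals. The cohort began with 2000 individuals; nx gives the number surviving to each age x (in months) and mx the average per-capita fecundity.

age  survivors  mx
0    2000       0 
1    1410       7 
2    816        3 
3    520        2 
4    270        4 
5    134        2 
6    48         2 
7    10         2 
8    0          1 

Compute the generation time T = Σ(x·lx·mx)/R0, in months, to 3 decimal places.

1.637

lx = nx/n0 = nx/2000: 1, 0.705, 0.408, 0.26, 0.135, 0.067, 0.024, 0.005, 0
lx·mx: 0, 4.935, 1.224, 0.52, 0.54, 0.134, 0.048, 0.01, 0 → R0 = 7.411
x·lx·mx: 0, 4.935, 2.448, 1.56, 2.16, 0.67, 0.288, 0.07, 0 → Σ = 12.131
T = 12.131 / 7.411 = 1.636891… → 1.637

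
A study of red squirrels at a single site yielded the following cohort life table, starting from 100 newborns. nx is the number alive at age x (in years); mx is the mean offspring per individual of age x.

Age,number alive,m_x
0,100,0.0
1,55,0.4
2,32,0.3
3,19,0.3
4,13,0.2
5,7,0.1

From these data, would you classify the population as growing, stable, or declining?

declining

lx = nx/n0 = nx/100: 1, 0.55, 0.32, 0.19, 0.13, 0.07
R0 = Σ lx·mx = 0 + 0.22 + 0.096 + 0.057 + 0.026 + 0.007 = 0.406
R0 < 1, so the population is declining.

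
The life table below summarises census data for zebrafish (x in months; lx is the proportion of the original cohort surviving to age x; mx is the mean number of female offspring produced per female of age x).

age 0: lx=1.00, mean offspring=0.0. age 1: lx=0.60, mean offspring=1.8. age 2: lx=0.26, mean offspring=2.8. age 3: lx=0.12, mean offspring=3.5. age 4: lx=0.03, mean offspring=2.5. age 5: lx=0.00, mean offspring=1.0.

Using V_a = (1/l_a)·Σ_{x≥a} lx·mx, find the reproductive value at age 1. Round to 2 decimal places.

3.84

lx·mx for x ≥ 1: 1.08, 0.728, 0.42, 0.075, 0 → sum = 2.303
V_1 = 2.303 / l_1 = 2.303 / 0.6 = 3.838333… → 3.84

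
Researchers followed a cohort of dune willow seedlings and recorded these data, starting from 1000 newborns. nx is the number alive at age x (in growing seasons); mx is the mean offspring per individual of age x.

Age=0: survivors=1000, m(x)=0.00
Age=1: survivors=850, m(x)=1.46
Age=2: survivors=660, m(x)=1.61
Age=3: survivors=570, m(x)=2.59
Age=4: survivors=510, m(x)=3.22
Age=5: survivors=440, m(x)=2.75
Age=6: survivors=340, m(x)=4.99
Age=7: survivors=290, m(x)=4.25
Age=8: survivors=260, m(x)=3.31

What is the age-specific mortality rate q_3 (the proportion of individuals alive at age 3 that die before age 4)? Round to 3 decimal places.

lx = nx/n0 = nx/1000: 1, 0.85, 0.66, 0.57, 0.51, 0.44, 0.34, 0.29, 0.26
q_3 = (l_3 − l_4) / l_3 = (0.57 − 0.51) / 0.57
     = 0.06 / 0.57 = 0.105263… → 0.105

0.105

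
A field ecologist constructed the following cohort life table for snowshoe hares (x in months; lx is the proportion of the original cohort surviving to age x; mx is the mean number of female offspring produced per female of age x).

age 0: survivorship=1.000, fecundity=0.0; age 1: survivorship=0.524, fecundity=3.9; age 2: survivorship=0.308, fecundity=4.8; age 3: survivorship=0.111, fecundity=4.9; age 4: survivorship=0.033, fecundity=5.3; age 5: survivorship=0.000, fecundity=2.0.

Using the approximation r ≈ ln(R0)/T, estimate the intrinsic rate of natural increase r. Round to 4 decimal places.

0.8357

R0 = Σ lx·mx = 0 + 2.0436 + 1.4784 + 0.5439 + 0.1749 + 0 = 4.2408
Σ x·lx·mx = 7.3317; T = 7.3317/4.2408 = 1.72885…
r ≈ ln(R0)/T = ln(4.2408)/1.72885… = 0.835673… → 0.8357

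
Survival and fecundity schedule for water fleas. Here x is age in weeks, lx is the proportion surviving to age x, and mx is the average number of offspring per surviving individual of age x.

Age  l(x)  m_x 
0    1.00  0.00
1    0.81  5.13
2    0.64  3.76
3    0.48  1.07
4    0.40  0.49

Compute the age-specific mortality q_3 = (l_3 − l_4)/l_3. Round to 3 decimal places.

q_3 = (l_3 − l_4) / l_3 = (0.48 − 0.4) / 0.48
     = 0.08 / 0.48 = 0.166667… → 0.167

0.167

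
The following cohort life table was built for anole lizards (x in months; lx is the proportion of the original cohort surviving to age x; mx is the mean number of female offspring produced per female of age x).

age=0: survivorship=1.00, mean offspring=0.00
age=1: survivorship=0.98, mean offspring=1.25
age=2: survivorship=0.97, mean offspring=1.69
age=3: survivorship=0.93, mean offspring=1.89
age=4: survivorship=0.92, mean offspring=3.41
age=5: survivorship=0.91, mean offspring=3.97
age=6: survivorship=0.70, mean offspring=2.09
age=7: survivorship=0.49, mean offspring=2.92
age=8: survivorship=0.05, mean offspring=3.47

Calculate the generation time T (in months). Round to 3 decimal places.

4.195

lx·mx: 0, 1.225, 1.6393, 1.7577, 3.1372, 3.6127, 1.463, 1.4308, 0.1735 → R0 = 14.4392
x·lx·mx: 0, 1.225, 3.2786, 5.2731, 12.5488, 18.0635, 8.778, 10.0156, 1.388 → Σ = 60.5706
T = 60.5706 / 14.4392 = 4.194872… → 4.195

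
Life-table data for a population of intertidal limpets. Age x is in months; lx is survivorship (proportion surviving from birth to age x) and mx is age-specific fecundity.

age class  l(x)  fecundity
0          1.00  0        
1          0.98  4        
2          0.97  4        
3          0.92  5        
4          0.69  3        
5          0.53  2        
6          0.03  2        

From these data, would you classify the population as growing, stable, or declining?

growing

R0 = Σ lx·mx = 0 + 3.92 + 3.88 + 4.6 + 2.07 + 1.06 + 0.06 = 15.59
R0 > 1, so the population is growing.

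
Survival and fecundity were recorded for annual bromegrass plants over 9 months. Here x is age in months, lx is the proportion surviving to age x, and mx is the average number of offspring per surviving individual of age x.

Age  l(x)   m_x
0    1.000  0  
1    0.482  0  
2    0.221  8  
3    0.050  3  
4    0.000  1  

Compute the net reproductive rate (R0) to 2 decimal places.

lx·mx by age: 0, 0, 1.768, 0.15, 0
R0 = Σ lx·mx = 1.918 → 1.92

1.92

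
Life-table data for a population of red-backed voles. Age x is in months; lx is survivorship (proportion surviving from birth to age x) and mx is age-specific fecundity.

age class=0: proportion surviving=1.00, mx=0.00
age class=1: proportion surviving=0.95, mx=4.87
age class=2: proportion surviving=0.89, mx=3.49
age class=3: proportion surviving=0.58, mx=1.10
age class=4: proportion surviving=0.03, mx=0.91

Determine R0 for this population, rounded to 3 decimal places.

8.398

lx·mx by age: 0, 4.6265, 3.1061, 0.638, 0.0273
R0 = Σ lx·mx = 8.3979 → 8.398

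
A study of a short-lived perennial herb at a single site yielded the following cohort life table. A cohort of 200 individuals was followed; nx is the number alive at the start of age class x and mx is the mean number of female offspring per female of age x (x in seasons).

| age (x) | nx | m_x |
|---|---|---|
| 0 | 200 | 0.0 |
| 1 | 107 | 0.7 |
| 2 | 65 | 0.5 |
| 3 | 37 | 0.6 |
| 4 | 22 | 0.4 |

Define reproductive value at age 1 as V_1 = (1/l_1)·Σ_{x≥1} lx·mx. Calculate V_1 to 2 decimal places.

lx = nx/n0 = nx/200: 1, 0.535, 0.325, 0.185, 0.11
lx·mx for x ≥ 1: 0.3745, 0.1625, 0.111, 0.044 → sum = 0.692
V_1 = 0.692 / l_1 = 0.692 / 0.535 = 1.293458… → 1.29

1.29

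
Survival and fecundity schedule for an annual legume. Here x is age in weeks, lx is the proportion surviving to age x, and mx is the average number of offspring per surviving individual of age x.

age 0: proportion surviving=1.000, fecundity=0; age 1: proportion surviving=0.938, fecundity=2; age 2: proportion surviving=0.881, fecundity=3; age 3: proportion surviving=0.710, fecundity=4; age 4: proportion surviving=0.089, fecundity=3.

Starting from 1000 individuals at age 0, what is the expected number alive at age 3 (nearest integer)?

710

Expected survivors = N0 · l_3 = 1000 × 0.710 = 710 → 710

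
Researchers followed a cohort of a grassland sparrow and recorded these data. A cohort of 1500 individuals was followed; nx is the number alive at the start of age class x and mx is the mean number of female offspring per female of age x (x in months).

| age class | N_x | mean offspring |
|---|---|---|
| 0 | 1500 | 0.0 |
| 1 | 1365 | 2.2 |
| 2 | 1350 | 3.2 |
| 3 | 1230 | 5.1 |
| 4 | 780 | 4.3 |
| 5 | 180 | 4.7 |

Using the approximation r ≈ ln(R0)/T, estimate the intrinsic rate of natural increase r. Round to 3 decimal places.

lx = nx/n0 = nx/1500: 1, 0.91, 0.9, 0.82, 0.52, 0.12
R0 = Σ lx·mx = 0 + 2.002 + 2.88 + 4.182 + 2.236 + 0.564 = 11.864
Σ x·lx·mx = 32.072; T = 32.072/11.864 = 2.7033…
r ≈ ln(R0)/T = ln(11.864)/2.7033… = 0.91499… → 0.915

0.915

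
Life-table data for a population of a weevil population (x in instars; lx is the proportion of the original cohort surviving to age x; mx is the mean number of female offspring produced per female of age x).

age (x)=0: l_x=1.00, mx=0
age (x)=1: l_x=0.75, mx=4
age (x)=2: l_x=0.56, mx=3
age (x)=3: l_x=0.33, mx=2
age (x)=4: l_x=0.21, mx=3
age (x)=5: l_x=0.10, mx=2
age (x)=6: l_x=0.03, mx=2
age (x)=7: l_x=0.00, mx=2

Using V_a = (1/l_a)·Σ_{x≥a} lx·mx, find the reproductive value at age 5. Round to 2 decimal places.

2.60

lx·mx for x ≥ 5: 0.2, 0.06, 0 → sum = 0.26
V_5 = 0.26 / l_5 = 0.26 / 0.1 = 2.6 → 2.60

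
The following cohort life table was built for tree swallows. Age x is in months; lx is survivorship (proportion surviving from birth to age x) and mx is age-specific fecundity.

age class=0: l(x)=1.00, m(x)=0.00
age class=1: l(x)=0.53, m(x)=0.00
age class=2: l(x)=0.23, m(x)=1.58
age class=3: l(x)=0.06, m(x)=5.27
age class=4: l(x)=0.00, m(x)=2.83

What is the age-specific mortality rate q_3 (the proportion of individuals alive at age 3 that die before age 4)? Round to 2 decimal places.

q_3 = (l_3 − l_4) / l_3 = (0.06 − 0) / 0.06
     = 0.06 / 0.06 = 1 → 1.00

1.00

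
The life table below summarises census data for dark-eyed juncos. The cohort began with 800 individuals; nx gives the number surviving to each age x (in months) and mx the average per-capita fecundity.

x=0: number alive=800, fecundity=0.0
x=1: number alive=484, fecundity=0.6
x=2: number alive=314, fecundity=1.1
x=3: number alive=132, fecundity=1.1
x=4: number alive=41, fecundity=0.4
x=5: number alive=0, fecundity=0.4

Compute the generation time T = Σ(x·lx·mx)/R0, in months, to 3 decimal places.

lx = nx/n0 = nx/800: 1, 0.605, 0.3925, 0.165, 0.05125, 0
lx·mx: 0, 0.363, 0.43175, 0.1815, 0.0205, 0 → R0 = 0.99675
x·lx·mx: 0, 0.363, 0.8635, 0.5445, 0.082, 0 → Σ = 1.853
T = 1.853 / 0.99675 = 1.859042… → 1.859

1.859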